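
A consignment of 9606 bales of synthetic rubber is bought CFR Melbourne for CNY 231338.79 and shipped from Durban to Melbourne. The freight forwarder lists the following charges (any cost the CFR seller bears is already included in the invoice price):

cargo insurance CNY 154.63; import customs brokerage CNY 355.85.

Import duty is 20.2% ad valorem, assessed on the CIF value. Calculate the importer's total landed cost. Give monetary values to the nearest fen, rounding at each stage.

Total landed cost: CNY 278610.94

CFR: the seller pays costs through ocean freight to the destination port, but not insurance.
CIF value = CFR price + insurance = 231338.79 + 154.63 = 231493.42
Import duty = 231493.42 × 20.2% = 46761.67
Buyer bears: insurance 154.63 + brokerage 355.85 + duty 46761.67 = 47272.15
Landed cost = invoice 231338.79 + 47272.15 = 278610.94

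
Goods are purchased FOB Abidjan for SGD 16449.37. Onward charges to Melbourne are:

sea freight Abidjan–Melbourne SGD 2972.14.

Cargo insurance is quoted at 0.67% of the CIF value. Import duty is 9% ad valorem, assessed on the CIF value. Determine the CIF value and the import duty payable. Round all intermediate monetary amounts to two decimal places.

CIF value: SGD 19552.51; import duty: SGD 1759.73

Let C be the CIF value. C = FOB price + freight + 0.67% × C
C − 0.67% × C = 16449.37 + 2972.14
0.9933 × C = 19421.51
C = 19421.51 / 0.9933 = 19552.51
Insurance premium = 0.67% × 19552.51 = 131.00
Import duty = 19552.51 × 9% = 1759.73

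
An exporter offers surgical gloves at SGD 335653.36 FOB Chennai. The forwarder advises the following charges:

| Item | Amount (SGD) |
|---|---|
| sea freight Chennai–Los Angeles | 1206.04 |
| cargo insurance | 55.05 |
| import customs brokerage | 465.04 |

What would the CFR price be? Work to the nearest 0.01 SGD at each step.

Not relevant to the conversion: insurance, brokerage — on the buyer under both terms; not part of either seller's price.
From FOB to CFR, the seller additionally bears: freight.
CFR price = 335653.36 + 1206.04 = 336859.40

CFR price: SGD 336859.40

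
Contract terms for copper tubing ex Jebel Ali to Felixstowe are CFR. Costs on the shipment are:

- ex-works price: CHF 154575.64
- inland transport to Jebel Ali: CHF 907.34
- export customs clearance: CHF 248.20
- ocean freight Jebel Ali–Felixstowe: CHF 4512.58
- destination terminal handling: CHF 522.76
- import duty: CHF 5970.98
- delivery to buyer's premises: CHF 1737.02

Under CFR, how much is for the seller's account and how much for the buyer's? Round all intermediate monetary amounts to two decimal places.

Seller: CHF 160243.76; buyer: CHF 8230.76

CFR: the seller pays costs through ocean freight to the destination port, but not insurance.
Seller's account: goods 154575.64 + inland to port 907.34 + export clearance 248.20 + freight 4512.58 = 160243.76
Buyer's account: destination terminal 522.76 + duty 5970.98 + delivery 1737.02 = 8230.76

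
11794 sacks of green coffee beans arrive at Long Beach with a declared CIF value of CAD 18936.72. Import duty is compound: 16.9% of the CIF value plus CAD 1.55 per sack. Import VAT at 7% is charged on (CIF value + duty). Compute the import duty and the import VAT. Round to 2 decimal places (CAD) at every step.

Import duty: CAD 21481.01; import VAT: CAD 2829.24

Ad valorem component: 18936.72 × 16.9% = 3200.31
Specific component: 11794 × 1.55 = 18280.70
Import duty = 3200.31 + 18280.70 = 21481.01
VAT base = CIF + duty = 18936.72 + 21481.01 = 40417.73
Import VAT = 40417.73 × 7% = 2829.24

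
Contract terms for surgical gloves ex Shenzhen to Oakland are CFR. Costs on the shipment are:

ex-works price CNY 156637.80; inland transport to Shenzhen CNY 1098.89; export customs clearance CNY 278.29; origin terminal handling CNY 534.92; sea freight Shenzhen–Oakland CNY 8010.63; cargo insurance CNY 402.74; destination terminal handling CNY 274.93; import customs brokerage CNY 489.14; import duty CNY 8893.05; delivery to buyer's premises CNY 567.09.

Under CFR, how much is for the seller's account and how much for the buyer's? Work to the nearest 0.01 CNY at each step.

Seller: CNY 166560.53; buyer: CNY 10626.95

CFR: the seller pays costs through ocean freight to the destination port, but not insurance.
Seller's account: goods 156637.80 + inland to port 1098.89 + export clearance 278.29 + origin terminal 534.92 + freight 8010.63 = 166560.53
Buyer's account: insurance 402.74 + destination terminal 274.93 + brokerage 489.14 + duty 8893.05 + delivery 567.09 = 10626.95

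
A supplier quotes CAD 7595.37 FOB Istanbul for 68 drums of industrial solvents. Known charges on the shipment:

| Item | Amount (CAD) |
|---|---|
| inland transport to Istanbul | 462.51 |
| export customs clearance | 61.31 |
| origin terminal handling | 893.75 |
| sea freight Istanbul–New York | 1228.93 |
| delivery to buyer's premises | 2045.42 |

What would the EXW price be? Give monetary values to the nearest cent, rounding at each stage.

Not relevant to the conversion: delivery, freight — on the buyer under both terms; not part of either seller's price.
From FOB to EXW, the seller no longer bears: inland to port, export clearance, origin terminal.
EXW price = 7595.37 − 462.51 − 61.31 − 893.75 = 6177.80

EXW price: CAD 6177.80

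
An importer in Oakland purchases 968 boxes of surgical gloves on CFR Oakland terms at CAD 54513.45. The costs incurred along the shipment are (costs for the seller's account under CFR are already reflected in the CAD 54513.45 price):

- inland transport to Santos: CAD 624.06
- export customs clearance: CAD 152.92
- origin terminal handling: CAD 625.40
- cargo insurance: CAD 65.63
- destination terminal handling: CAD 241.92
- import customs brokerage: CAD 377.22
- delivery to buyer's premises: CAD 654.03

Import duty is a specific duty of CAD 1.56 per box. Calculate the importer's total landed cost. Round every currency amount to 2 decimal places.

CFR: the seller pays costs through ocean freight to the destination port, but not insurance.
Already in the invoice (seller's account under CFR): inland to port, export clearance, origin terminal — exclude.
CIF value = CFR price + insurance = 54513.45 + 65.63 = 54579.08
Import duty = 968 × 1.56 = 1510.08
Buyer bears: insurance 65.63 + destination terminal 241.92 + brokerage 377.22 + delivery 654.03 + duty 1510.08 = 2848.88
Landed cost = invoice 54513.45 + 2848.88 = 57362.33

Total landed cost: CAD 57362.33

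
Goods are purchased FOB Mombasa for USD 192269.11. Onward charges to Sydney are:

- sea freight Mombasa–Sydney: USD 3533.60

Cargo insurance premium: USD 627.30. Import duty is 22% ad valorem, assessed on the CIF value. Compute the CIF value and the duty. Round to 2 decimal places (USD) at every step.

CIF = FOB price + freight + insurance
CIF = 192269.11 + 3533.60 + 627.30 = 196430.01
Import duty = 196430.01 × 22% = 43214.60

CIF value: USD 196430.01; import duty: USD 43214.60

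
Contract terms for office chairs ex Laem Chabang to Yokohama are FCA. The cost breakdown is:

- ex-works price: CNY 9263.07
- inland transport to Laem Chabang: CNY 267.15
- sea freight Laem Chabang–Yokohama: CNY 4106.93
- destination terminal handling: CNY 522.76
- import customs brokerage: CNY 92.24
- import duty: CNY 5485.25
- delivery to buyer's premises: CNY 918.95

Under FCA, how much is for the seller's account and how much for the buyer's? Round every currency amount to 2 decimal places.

FCA: the seller delivers export-cleared goods to the carrier; the buyer bears costs from that point.
Seller's account: goods 9263.07 + inland to port 267.15 = 9530.22
Buyer's account: freight 4106.93 + destination terminal 522.76 + brokerage 92.24 + duty 5485.25 + delivery 918.95 = 11126.13

Seller: CNY 9530.22; buyer: CNY 11126.13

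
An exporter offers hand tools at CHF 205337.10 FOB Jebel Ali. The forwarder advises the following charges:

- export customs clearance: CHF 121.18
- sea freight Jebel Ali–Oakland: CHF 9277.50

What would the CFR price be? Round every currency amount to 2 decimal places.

Not relevant to the conversion: export clearance — on the seller under both FOB and CFR; already in the FOB price and stays in the CFR price.
From FOB to CFR, the seller additionally bears: freight.
CFR price = 205337.10 + 9277.50 = 214614.60

CFR price: CHF 214614.60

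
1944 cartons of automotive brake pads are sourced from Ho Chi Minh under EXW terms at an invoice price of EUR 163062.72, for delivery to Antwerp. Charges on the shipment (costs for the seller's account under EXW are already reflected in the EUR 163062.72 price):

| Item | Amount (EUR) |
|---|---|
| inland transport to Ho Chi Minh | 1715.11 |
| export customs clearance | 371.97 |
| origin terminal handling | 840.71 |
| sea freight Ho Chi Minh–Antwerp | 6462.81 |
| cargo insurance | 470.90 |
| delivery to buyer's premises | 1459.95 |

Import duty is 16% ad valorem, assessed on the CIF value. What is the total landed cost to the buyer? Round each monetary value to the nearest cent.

EXW: the seller makes goods available at their premises; the buyer bears all onward costs.
CIF value = EXW price + inland to port + export clearance + origin terminal + freight + insurance = 163062.72 + 1715.11 + 371.97 + 840.71 + 6462.81 + 470.90 = 172924.22
Import duty = 172924.22 × 16% = 27667.88
Buyer bears: inland to port 1715.11 + export clearance 371.97 + origin terminal 840.71 + freight 6462.81 + insurance 470.90 + delivery 1459.95 + duty 27667.88 = 38989.33
Landed cost = invoice 163062.72 + 38989.33 = 202052.05

Total landed cost: EUR 202052.05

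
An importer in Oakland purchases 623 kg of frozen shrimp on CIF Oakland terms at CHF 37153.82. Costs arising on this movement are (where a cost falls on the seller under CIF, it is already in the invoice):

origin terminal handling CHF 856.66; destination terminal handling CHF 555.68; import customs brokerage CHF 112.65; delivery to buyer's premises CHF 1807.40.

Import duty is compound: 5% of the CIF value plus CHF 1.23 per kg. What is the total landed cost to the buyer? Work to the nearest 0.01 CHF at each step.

Total landed cost: CHF 42253.53

CIF: the seller pays costs through ocean freight and marine insurance to the destination port.
Already in the invoice (seller's account under CIF): origin terminal — exclude.
The CIF price already equals the CIF value: 37153.82
Ad valorem component: 37153.82 × 5% = 1857.69
Specific component: 623 × 1.23 = 766.29
Import duty = 1857.69 + 766.29 = 2623.98
Buyer bears: destination terminal 555.68 + brokerage 112.65 + delivery 1807.40 + duty 2623.98 = 5099.71
Landed cost = invoice 37153.82 + 5099.71 = 42253.53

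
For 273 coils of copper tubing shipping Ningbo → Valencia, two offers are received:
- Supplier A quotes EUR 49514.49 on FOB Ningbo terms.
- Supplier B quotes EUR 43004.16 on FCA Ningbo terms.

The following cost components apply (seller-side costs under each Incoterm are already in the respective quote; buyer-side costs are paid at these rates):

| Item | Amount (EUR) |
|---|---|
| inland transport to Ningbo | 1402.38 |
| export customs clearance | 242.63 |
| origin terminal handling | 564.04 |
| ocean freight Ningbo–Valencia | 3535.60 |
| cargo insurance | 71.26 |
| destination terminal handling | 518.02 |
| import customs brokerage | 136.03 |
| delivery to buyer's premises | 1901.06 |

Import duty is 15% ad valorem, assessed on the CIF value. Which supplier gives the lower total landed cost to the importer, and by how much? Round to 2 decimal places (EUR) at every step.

Supplier B is cheaper by EUR 6838.23

Supplier A (FOB):
CIF value = FOB price + freight + insurance = 49514.49 + 3535.60 + 71.26 = 53121.35
Import duty = 53121.35 × 15% = 7968.20
Buyer bears (A): 3535.60 + 71.26 + 518.02 + 136.03 + 1901.06 = 6161.97
Landed cost (A) = invoice 49514.49 + 6161.97 + duty 7968.20 = 63644.66
Supplier B (FCA):
CIF value = FCA price + origin terminal + freight + insurance = 43004.16 + 564.04 + 3535.60 + 71.26 = 47175.06
Import duty = 47175.06 × 15% = 7076.26
Buyer bears (B): 564.04 + 3535.60 + 71.26 + 518.02 + 136.03 + 1901.06 = 6726.01
Landed cost (B) = invoice 43004.16 + 6726.01 + duty 7076.26 = 56806.43
Difference = |63644.66 − 56806.43| = 6838.23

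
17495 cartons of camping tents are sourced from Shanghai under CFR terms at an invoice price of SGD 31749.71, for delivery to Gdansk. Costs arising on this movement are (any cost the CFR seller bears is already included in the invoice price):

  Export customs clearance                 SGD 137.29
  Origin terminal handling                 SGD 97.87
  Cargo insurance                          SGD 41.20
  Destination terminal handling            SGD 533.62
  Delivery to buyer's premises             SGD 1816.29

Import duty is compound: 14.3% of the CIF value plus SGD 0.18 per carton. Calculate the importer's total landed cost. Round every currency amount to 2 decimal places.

Total landed cost: SGD 41836.02

CFR: the seller pays costs through ocean freight to the destination port, but not insurance.
Already in the invoice (seller's account under CFR): export clearance, origin terminal — exclude.
CIF value = CFR price + insurance = 31749.71 + 41.20 = 31790.91
Ad valorem component: 31790.91 × 14.3% = 4546.10
Specific component: 17495 × 0.18 = 3149.10
Import duty = 4546.10 + 3149.10 = 7695.20
Buyer bears: insurance 41.20 + destination terminal 533.62 + delivery 1816.29 + duty 7695.20 = 10086.31
Landed cost = invoice 31749.71 + 10086.31 = 41836.02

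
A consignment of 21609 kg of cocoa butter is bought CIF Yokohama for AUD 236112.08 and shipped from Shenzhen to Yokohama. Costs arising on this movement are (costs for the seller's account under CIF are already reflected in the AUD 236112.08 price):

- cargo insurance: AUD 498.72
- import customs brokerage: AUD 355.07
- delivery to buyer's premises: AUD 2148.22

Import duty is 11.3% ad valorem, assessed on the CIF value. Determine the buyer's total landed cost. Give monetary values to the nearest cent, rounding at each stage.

CIF: the seller pays costs through ocean freight and marine insurance to the destination port.
Already in the invoice (seller's account under CIF): insurance — exclude.
The CIF price already equals the CIF value: 236112.08
Import duty = 236112.08 × 11.3% = 26680.67
Buyer bears: brokerage 355.07 + delivery 2148.22 + duty 26680.67 = 29183.96
Landed cost = invoice 236112.08 + 29183.96 = 265296.04

Total landed cost: AUD 265296.04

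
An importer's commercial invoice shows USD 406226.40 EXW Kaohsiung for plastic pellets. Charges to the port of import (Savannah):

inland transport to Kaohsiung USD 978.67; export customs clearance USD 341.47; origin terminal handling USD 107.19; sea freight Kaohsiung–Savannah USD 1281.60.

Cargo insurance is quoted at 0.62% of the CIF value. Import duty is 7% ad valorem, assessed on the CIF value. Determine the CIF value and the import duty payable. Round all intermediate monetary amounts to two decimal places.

CIF value: USD 411486.55; import duty: USD 28804.06

Let C be the CIF value. C = EXW price + pre-shipment costs + freight + 0.62% × C
C − 0.62% × C = 406226.40 + 978.67 + 341.47 + 107.19 + 1281.60
0.9938 × C = 408935.33
C = 408935.33 / 0.9938 = 411486.55
Insurance premium = 0.62% × 411486.55 = 2551.22
Import duty = 411486.55 × 7% = 28804.06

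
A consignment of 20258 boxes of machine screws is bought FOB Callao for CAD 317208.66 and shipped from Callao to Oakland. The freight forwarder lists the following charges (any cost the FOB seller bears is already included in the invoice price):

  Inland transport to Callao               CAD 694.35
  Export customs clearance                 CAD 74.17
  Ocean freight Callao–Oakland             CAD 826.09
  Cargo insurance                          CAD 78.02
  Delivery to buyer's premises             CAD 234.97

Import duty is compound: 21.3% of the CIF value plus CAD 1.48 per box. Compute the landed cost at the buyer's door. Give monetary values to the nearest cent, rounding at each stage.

FOB: the seller bears costs until goods are on board at the origin port; the buyer bears freight, insurance and all costs thereafter.
Already in the invoice (seller's account under FOB): inland to port, export clearance — exclude.
CIF value = FOB price + freight + insurance = 317208.66 + 826.09 + 78.02 = 318112.77
Ad valorem component: 318112.77 × 21.3% = 67758.02
Specific component: 20258 × 1.48 = 29981.84
Import duty = 67758.02 + 29981.84 = 97739.86
Buyer bears: freight 826.09 + insurance 78.02 + delivery 234.97 + duty 97739.86 = 98878.94
Landed cost = invoice 317208.66 + 98878.94 = 416087.60

Total landed cost: CAD 416087.60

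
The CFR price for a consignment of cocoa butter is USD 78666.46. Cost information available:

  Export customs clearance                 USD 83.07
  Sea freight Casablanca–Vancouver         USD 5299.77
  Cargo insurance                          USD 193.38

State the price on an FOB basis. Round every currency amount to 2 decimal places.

FOB price: USD 73366.69

Not relevant to the conversion: export clearance — on the seller under both CFR and FOB; already in the CFR price and stays in the FOB price. insurance — on the buyer under both terms; not part of either seller's price.
From CFR to FOB, the seller no longer bears: freight.
FOB price = 78666.46 − 5299.77 = 73366.69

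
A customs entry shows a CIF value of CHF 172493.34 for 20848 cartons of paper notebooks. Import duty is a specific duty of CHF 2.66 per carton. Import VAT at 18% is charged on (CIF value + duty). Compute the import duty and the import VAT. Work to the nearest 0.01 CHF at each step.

Import duty = 20848 × 2.66 = 55455.68
VAT base = CIF + duty = 172493.34 + 55455.68 = 227949.02
Import VAT = 227949.02 × 18% = 41030.82

Import duty: CHF 55455.68; import VAT: CHF 41030.82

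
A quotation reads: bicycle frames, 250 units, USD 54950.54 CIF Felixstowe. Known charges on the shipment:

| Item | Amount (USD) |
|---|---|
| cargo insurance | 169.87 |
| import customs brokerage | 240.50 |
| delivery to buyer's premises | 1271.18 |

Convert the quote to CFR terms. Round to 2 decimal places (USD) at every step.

CFR price: USD 54780.67

Not relevant to the conversion: delivery, brokerage — on the buyer under both terms; not part of either seller's price.
From CIF to CFR, the seller no longer bears: insurance.
CFR price = 54950.54 − 169.87 = 54780.67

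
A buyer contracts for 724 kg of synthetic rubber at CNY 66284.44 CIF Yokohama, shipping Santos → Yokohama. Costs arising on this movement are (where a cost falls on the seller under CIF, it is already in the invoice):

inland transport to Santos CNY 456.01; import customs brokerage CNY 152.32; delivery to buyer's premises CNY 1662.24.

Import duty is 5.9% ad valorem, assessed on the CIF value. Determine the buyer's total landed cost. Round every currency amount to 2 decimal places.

CIF: the seller pays costs through ocean freight and marine insurance to the destination port.
Already in the invoice (seller's account under CIF): inland to port — exclude.
The CIF price already equals the CIF value: 66284.44
Import duty = 66284.44 × 5.9% = 3910.78
Buyer bears: brokerage 152.32 + delivery 1662.24 + duty 3910.78 = 5725.34
Landed cost = invoice 66284.44 + 5725.34 = 72009.78

Total landed cost: CNY 72009.78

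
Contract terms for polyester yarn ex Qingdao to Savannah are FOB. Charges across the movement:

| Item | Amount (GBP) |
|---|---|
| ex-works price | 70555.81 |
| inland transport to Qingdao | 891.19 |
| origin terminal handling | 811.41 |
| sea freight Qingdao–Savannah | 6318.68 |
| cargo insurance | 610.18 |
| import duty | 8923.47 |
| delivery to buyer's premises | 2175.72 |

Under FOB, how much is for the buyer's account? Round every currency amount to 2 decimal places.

FOB: the seller bears costs until goods are on board at the origin port; the buyer bears freight, insurance and all costs thereafter.
Seller's account: goods 70555.81 + inland to port 891.19 + origin terminal 811.41 = 72258.41
Buyer's account: freight 6318.68 + insurance 610.18 + duty 8923.47 + delivery 2175.72 = 18028.05

Buyer's account: GBP 18028.05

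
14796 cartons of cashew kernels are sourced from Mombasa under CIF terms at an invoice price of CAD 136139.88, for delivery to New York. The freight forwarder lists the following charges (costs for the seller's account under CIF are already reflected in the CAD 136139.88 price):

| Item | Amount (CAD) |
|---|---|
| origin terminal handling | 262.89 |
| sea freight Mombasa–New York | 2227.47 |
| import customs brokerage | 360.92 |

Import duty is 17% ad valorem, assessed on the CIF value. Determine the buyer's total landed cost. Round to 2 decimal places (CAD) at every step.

Total landed cost: CAD 159644.58

CIF: the seller pays costs through ocean freight and marine insurance to the destination port.
Already in the invoice (seller's account under CIF): origin terminal, freight — exclude.
The CIF price already equals the CIF value: 136139.88
Import duty = 136139.88 × 17% = 23143.78
Buyer bears: brokerage 360.92 + duty 23143.78 = 23504.70
Landed cost = invoice 136139.88 + 23504.70 = 159644.58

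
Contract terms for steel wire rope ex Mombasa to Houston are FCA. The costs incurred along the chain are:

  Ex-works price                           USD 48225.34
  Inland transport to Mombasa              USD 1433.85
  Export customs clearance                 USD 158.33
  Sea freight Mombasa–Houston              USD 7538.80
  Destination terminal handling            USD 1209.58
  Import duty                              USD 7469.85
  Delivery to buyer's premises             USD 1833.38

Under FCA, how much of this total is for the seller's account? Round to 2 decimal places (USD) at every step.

FCA: the seller delivers export-cleared goods to the carrier; the buyer bears costs from that point.
Seller's account: goods 48225.34 + inland to port 1433.85 + export clearance 158.33 = 49817.52
Buyer's account: freight 7538.80 + destination terminal 1209.58 + duty 7469.85 + delivery 1833.38 = 18051.61

Seller's account: USD 49817.52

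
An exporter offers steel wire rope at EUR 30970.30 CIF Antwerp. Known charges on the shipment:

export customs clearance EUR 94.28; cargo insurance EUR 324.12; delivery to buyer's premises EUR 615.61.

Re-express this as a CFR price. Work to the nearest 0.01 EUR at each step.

CFR price: EUR 30646.18

Not relevant to the conversion: export clearance — on the seller under both CIF and CFR; already in the CIF price and stays in the CFR price. delivery — on the buyer under both terms; not part of either seller's price.
From CIF to CFR, the seller no longer bears: insurance.
CFR price = 30970.30 − 324.12 = 30646.18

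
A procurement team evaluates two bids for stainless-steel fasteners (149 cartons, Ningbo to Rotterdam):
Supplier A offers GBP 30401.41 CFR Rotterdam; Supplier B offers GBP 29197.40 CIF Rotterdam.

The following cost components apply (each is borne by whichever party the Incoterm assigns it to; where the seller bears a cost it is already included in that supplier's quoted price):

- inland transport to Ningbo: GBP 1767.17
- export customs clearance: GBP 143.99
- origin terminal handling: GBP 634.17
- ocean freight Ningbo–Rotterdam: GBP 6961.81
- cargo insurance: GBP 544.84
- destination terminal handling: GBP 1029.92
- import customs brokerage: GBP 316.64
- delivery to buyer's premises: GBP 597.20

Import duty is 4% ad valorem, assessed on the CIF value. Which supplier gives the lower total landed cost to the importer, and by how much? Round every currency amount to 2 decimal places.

Supplier A (CFR):
CIF value = CFR price + insurance = 30401.41 + 544.84 = 30946.25
Import duty = 30946.25 × 4% = 1237.85
Buyer bears (A): 544.84 + 1029.92 + 316.64 + 597.20 = 2488.60
Landed cost (A) = invoice 30401.41 + 2488.60 + duty 1237.85 = 34127.86
Supplier B (CIF):
The CIF price already equals the CIF value: 29197.40
Import duty = 29197.40 × 4% = 1167.90
Buyer bears (B): 1029.92 + 316.64 + 597.20 = 1943.76
Landed cost (B) = invoice 29197.40 + 1943.76 + duty 1167.90 = 32309.06
Difference = |34127.86 − 32309.06| = 1818.80

Supplier B is cheaper by GBP 1818.80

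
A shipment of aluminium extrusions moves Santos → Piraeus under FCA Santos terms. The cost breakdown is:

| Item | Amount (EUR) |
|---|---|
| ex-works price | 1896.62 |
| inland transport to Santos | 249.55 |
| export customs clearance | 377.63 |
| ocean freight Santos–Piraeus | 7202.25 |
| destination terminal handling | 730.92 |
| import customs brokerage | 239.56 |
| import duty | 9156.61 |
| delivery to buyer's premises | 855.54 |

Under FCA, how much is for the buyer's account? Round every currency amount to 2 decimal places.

FCA: the seller delivers export-cleared goods to the carrier; the buyer bears costs from that point.
Seller's account: goods 1896.62 + inland to port 249.55 + export clearance 377.63 = 2523.80
Buyer's account: freight 7202.25 + destination terminal 730.92 + brokerage 239.56 + duty 9156.61 + delivery 855.54 = 18184.88

Buyer's account: EUR 18184.88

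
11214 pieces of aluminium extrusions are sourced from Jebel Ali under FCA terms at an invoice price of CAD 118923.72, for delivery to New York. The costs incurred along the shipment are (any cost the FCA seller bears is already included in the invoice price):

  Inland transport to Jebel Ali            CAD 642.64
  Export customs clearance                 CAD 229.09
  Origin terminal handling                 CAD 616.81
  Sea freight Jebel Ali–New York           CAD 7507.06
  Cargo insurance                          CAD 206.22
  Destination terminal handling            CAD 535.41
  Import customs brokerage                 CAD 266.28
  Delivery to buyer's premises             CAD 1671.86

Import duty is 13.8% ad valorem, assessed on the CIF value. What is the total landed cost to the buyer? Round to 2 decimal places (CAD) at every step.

Total landed cost: CAD 147288.39

FCA: the seller delivers export-cleared goods to the carrier; the buyer bears costs from that point.
Already in the invoice (seller's account under FCA): inland to port, export clearance — exclude.
CIF value = FCA price + origin terminal + freight + insurance = 118923.72 + 616.81 + 7507.06 + 206.22 = 127253.81
Import duty = 127253.81 × 13.8% = 17561.03
Buyer bears: origin terminal 616.81 + freight 7507.06 + insurance 206.22 + destination terminal 535.41 + brokerage 266.28 + delivery 1671.86 + duty 17561.03 = 28364.67
Landed cost = invoice 118923.72 + 28364.67 = 147288.39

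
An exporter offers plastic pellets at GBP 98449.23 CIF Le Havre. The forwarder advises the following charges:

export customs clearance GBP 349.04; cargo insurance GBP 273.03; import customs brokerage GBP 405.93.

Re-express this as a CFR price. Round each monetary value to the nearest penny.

Not relevant to the conversion: export clearance — on the seller under both CIF and CFR; already in the CIF price and stays in the CFR price. brokerage — on the buyer under both terms; not part of either seller's price.
From CIF to CFR, the seller no longer bears: insurance.
CFR price = 98449.23 − 273.03 = 98176.20

CFR price: GBP 98176.20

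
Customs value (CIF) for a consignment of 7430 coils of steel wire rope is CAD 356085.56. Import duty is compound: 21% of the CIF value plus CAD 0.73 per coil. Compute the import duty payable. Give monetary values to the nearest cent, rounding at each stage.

Import duty: CAD 80201.87

Ad valorem component: 356085.56 × 21% = 74777.97
Specific component: 7430 × 0.73 = 5423.90
Import duty = 74777.97 + 5423.90 = 80201.87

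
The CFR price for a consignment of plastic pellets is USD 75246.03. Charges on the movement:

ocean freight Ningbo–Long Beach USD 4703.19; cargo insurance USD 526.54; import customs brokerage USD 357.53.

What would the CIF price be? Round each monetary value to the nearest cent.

CIF price: USD 75772.57

Not relevant to the conversion: freight — on the seller under both CFR and CIF; already in the CFR price and stays in the CIF price. brokerage — on the buyer under both terms; not part of either seller's price.
From CFR to CIF, the seller additionally bears: insurance.
CIF price = 75246.03 + 526.54 = 75772.57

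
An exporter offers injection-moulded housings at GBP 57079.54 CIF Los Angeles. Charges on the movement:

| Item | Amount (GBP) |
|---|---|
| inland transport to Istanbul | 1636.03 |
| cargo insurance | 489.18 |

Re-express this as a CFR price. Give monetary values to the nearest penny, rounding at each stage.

CFR price: GBP 56590.36

Not relevant to the conversion: inland to port — on the seller under both CIF and CFR; already in the CIF price and stays in the CFR price.
From CIF to CFR, the seller no longer bears: insurance.
CFR price = 57079.54 − 489.18 = 56590.36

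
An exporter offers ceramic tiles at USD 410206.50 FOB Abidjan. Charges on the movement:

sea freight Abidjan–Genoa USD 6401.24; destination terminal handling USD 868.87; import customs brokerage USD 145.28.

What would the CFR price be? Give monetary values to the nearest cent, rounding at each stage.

Not relevant to the conversion: brokerage, destination terminal — on the buyer under both terms; not part of either seller's price.
From FOB to CFR, the seller additionally bears: freight.
CFR price = 410206.50 + 6401.24 = 416607.74

CFR price: USD 416607.74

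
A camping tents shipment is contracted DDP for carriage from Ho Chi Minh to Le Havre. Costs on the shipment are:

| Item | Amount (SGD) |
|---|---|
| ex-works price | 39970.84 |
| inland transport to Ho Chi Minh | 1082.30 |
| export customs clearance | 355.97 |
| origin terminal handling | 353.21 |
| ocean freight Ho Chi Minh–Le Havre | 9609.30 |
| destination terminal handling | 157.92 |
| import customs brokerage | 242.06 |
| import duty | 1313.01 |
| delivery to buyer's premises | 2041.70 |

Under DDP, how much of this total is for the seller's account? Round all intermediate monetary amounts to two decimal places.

DDP: the seller bears all costs including import duty.
Seller's account: goods 39970.84 + inland to port 1082.30 + export clearance 355.97 + origin terminal 353.21 + freight 9609.30 + destination terminal 157.92 + brokerage 242.06 + duty 1313.01 + delivery 2041.70 = 55126.31
Buyer's account: 0.00

Seller's account: SGD 55126.31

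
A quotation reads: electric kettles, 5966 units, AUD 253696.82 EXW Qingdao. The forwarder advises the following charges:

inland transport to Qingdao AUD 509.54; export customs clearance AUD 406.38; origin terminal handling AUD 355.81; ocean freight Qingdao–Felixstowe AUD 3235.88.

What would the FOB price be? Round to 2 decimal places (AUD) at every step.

Not relevant to the conversion: freight — on the buyer under both terms; not part of either seller's price.
From EXW to FOB, the seller additionally bears: inland to port, export clearance, origin terminal.
FOB price = 253696.82 + 509.54 + 406.38 + 355.81 = 254968.55

FOB price: AUD 254968.55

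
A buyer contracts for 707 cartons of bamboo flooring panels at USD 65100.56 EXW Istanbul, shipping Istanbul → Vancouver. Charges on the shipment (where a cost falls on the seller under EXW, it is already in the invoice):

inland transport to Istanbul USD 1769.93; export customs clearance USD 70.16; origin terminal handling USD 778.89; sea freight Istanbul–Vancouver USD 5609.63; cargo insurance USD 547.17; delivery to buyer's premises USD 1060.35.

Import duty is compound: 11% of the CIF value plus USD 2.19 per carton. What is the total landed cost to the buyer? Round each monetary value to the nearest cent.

EXW: the seller makes goods available at their premises; the buyer bears all onward costs.
CIF value = EXW price + inland to port + export clearance + origin terminal + freight + insurance = 65100.56 + 1769.93 + 70.16 + 778.89 + 5609.63 + 547.17 = 73876.34
Ad valorem component: 73876.34 × 11% = 8126.40
Specific component: 707 × 2.19 = 1548.33
Import duty = 8126.40 + 1548.33 = 9674.73
Buyer bears: inland to port 1769.93 + export clearance 70.16 + origin terminal 778.89 + freight 5609.63 + insurance 547.17 + delivery 1060.35 + duty 9674.73 = 19510.86
Landed cost = invoice 65100.56 + 19510.86 = 84611.42

Total landed cost: USD 84611.42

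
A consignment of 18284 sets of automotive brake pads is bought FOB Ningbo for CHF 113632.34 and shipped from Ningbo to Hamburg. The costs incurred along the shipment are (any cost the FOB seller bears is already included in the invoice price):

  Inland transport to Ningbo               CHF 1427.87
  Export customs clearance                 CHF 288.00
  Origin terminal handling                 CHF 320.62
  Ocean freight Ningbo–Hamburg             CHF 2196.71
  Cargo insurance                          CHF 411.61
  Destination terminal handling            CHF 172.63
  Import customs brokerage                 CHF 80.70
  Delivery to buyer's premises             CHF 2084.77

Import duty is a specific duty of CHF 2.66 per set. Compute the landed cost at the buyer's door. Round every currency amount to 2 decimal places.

FOB: the seller bears costs until goods are on board at the origin port; the buyer bears freight, insurance and all costs thereafter.
Already in the invoice (seller's account under FOB): inland to port, export clearance, origin terminal — exclude.
CIF value = FOB price + freight + insurance = 113632.34 + 2196.71 + 411.61 = 116240.66
Import duty = 18284 × 2.66 = 48635.44
Buyer bears: freight 2196.71 + insurance 411.61 + destination terminal 172.63 + brokerage 80.70 + delivery 2084.77 + duty 48635.44 = 53581.86
Landed cost = invoice 113632.34 + 53581.86 = 167214.20

Total landed cost: CHF 167214.20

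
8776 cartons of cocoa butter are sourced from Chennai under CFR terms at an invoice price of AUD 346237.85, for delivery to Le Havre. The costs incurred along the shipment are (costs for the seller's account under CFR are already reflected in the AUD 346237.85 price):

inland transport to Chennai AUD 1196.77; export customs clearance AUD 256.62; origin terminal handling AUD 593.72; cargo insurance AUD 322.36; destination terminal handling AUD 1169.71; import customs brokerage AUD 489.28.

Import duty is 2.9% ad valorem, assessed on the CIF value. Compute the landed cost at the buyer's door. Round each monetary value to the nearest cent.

Total landed cost: AUD 358269.45

CFR: the seller pays costs through ocean freight to the destination port, but not insurance.
Already in the invoice (seller's account under CFR): inland to port, export clearance, origin terminal — exclude.
CIF value = CFR price + insurance = 346237.85 + 322.36 = 346560.21
Import duty = 346560.21 × 2.9% = 10050.25
Buyer bears: insurance 322.36 + destination terminal 1169.71 + brokerage 489.28 + duty 10050.25 = 12031.60
Landed cost = invoice 346237.85 + 12031.60 = 358269.45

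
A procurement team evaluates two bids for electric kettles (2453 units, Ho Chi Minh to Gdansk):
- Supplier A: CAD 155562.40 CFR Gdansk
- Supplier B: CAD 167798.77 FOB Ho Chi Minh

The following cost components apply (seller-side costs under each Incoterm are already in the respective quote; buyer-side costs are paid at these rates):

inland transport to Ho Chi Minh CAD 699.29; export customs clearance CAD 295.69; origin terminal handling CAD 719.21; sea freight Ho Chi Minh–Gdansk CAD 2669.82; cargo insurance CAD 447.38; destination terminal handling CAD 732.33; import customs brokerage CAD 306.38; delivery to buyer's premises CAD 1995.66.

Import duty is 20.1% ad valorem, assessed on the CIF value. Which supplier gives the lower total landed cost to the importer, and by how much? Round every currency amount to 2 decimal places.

Supplier A is cheaper by CAD 17902.33

Supplier A (CFR):
CIF value = CFR price + insurance = 155562.40 + 447.38 = 156009.78
Import duty = 156009.78 × 20.1% = 31357.97
Buyer bears (A): 447.38 + 732.33 + 306.38 + 1995.66 = 3481.75
Landed cost (A) = invoice 155562.40 + 3481.75 + duty 31357.97 = 190402.12
Supplier B (FOB):
CIF value = FOB price + freight + insurance = 167798.77 + 2669.82 + 447.38 = 170915.97
Import duty = 170915.97 × 20.1% = 34354.11
Buyer bears (B): 2669.82 + 447.38 + 732.33 + 306.38 + 1995.66 = 6151.57
Landed cost (B) = invoice 167798.77 + 6151.57 + duty 34354.11 = 208304.45
Difference = |190402.12 − 208304.45| = 17902.33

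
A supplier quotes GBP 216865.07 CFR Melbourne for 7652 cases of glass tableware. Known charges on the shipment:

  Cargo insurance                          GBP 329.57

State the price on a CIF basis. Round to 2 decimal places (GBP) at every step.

From CFR to CIF, the seller additionally bears: insurance.
CIF price = 216865.07 + 329.57 = 217194.64

CIF price: GBP 217194.64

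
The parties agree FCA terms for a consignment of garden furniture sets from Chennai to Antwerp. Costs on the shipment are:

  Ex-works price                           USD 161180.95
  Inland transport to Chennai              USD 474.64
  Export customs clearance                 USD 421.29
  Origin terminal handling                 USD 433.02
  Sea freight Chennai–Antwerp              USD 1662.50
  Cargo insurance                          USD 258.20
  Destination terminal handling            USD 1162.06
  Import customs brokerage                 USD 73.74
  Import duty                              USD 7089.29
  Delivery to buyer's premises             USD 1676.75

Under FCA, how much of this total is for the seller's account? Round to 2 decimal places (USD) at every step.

FCA: the seller delivers export-cleared goods to the carrier; the buyer bears costs from that point.
Seller's account: goods 161180.95 + inland to port 474.64 + export clearance 421.29 = 162076.88
Buyer's account: origin terminal 433.02 + freight 1662.50 + insurance 258.20 + destination terminal 1162.06 + brokerage 73.74 + duty 7089.29 + delivery 1676.75 = 12355.56

Seller's account: USD 162076.88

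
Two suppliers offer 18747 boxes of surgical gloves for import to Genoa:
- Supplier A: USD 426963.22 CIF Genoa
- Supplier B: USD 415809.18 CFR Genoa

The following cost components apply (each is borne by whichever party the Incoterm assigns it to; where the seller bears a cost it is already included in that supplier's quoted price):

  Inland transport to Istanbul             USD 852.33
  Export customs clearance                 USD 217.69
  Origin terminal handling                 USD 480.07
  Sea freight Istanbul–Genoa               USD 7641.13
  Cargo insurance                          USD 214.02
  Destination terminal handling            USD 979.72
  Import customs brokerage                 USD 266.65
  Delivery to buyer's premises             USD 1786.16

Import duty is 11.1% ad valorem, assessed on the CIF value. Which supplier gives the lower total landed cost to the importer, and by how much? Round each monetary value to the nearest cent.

Supplier A (CIF):
The CIF price already equals the CIF value: 426963.22
Import duty = 426963.22 × 11.1% = 47392.92
Buyer bears (A): 979.72 + 266.65 + 1786.16 = 3032.53
Landed cost (A) = invoice 426963.22 + 3032.53 + duty 47392.92 = 477388.67
Supplier B (CFR):
CIF value = CFR price + insurance = 415809.18 + 214.02 = 416023.20
Import duty = 416023.20 × 11.1% = 46178.58
Buyer bears (B): 214.02 + 979.72 + 266.65 + 1786.16 = 3246.55
Landed cost (B) = invoice 415809.18 + 3246.55 + duty 46178.58 = 465234.31
Difference = |477388.67 − 465234.31| = 12154.36

Supplier B is cheaper by USD 12154.36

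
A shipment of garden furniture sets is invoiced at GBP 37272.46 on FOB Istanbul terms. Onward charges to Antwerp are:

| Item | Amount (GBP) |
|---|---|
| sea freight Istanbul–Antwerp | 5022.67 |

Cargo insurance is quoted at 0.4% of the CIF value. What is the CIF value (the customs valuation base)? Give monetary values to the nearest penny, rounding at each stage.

CIF value: GBP 42464.99

Let C be the CIF value. C = FOB price + freight + 0.4% × C
C − 0.4% × C = 37272.46 + 5022.67
0.996 × C = 42295.13
C = 42295.13 / 0.996 = 42464.99
Insurance premium = 0.4% × 42464.99 = 169.86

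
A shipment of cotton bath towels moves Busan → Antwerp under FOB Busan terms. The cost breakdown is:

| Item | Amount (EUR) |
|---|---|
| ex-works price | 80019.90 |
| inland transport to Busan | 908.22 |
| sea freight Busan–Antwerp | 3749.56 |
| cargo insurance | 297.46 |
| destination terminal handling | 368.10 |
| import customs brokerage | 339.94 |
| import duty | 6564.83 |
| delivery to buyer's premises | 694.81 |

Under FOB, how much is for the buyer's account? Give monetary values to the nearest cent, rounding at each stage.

Buyer's account: EUR 12014.70

FOB: the seller bears costs until goods are on board at the origin port; the buyer bears freight, insurance and all costs thereafter.
Seller's account: goods 80019.90 + inland to port 908.22 = 80928.12
Buyer's account: freight 3749.56 + insurance 297.46 + destination terminal 368.10 + brokerage 339.94 + duty 6564.83 + delivery 694.81 = 12014.70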